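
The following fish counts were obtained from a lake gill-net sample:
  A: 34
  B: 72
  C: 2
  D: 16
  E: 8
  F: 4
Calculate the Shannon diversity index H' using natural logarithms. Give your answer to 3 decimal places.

1.267

Total N = 34+72+2+16+8+4 = 136, so the proportions are 0.25, 0.52941, 0.01471, 0.11765, 0.05882, 0.02941 (working shown to 5 dp, full precision carried).
Each pᵢ ln pᵢ term: 0.25×(-1.38629)=-0.34657, 0.52941×(-0.63599)=-0.33670, 0.01471×(-4.21951)=-0.06205, 0.11765×(-2.14007)=-0.25177, 0.05882×(-2.83321)=-0.16666, 0.02941×(-3.52636)=-0.10372.
Sum = -1.26747, so H' = 1.267.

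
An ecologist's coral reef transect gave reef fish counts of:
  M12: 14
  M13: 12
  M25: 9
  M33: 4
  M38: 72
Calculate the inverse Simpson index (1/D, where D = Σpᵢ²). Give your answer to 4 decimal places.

Total N = 14+12+9+4+72 = 111, so the proportions are 0.1261261, 0.1081081, 0.0810811, 0.036036, 0.6486486 (working shown to 7 dp, full precision carried).
D = 0.1261261² + 0.1081081² + 0.0810811² + 0.036036² + 0.6486486² = 0.0159078 + 0.0116874 + 0.0065741 + 0.0012986 + 0.4207451 = 0.4562130.
So 1/D = 2.191959, i.e. 2.1920 to 4 decimal places.

2.1920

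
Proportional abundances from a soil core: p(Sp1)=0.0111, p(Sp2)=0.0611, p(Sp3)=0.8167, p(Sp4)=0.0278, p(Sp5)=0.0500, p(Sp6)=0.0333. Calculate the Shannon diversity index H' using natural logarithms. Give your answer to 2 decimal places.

Each pᵢ ln pᵢ term (working shown to 4 dp, full precision carried): 0.0111×(-4.5008)=-0.0500, 0.0611×(-2.7952)=-0.1708, 0.8167×(-0.2025)=-0.1654, 0.0278×(-3.5827)=-0.0996, 0.05×(-2.9957)=-0.1498, 0.0333×(-3.4022)=-0.1133.
Sum = -0.7488, so H' = 0.75.

0.75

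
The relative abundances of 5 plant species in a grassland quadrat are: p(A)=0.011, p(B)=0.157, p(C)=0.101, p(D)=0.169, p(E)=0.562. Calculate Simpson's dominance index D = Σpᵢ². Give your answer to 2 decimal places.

0.38

D = 0.011² + 0.157² + 0.101² + 0.169² + 0.562² = 0.0001 + 0.0246 + 0.0102 + 0.0286 + 0.3158 = 0.3794 (working shown to 4 dp, full precision carried).
To 2 decimal places, D = 0.38.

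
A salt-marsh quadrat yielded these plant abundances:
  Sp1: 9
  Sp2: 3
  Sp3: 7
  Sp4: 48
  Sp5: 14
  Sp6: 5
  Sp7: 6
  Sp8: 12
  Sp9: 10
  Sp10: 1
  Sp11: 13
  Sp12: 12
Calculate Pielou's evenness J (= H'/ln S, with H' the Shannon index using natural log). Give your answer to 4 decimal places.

0.8554

Total N = 9+3+7+48+14+5+6+12+10+1+13+12 = 140, so the proportions are 0.064286, 0.021429, 0.05, 0.342857, 0.1, 0.035714, 0.042857, 0.085714, 0.071429, 0.007143, 0.092857, 0.085714 (working shown to 6 dp, full precision carried).
H' = −Σ pᵢ ln pᵢ = −((-0.176427) + (-0.082351) + (-0.149787) + (-0.367008) + (-0.230259) + (-0.119007) + (-0.134995) + (-0.210577) + (-0.188504) + (-0.035297) + (-0.220693) + (-0.210577)) = 2.125483.
With S = 12 species, ln S = 2.484907, so J = 2.125483/2.484907 = 0.855357, i.e. 0.8554 to 4 decimal places.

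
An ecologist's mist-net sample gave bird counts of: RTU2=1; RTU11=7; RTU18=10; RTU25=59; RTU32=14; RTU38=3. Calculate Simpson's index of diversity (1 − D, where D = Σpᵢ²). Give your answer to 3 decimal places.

Total N = 1+7+10+59+14+3 = 94, so the proportions are 0.01064, 0.07447, 0.10638, 0.62766, 0.14894, 0.03191 (working shown to 5 dp, full precision carried).
D = 0.01064² + 0.07447² + 0.10638² + 0.62766² + 0.14894² + 0.03191² = 0.00011 + 0.00555 + 0.01132 + 0.39396 + 0.02218 + 0.00102 = 0.43413.
So 1 − D = 0.56587, i.e. 0.566 to 3 decimal places.

0.566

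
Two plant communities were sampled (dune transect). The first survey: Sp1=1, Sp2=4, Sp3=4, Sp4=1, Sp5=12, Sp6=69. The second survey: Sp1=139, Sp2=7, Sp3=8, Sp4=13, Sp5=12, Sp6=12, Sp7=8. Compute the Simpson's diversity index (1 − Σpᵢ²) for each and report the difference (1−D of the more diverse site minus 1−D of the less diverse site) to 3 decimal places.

The first survey: N=91, proportions 0.01098901099, 0.04395604396, 0.04395604396, 0.01098901099, 0.13186813187, 0.75824175824, giving 1−D = 0.40357444753 (working shown to 11 dp, full precision carried).
The second survey: N=199, proportions 0.69849246231, 0.0351758794, 0.04020100503, 0.06532663317, 0.06030150754, 0.06030150754, 0.04020100503, giving 1−D = 0.49609858337.
Difference = |0.40357444753 − 0.49609858337| = 0.09252413584, i.e. 0.093 to 3 decimal places.

0.093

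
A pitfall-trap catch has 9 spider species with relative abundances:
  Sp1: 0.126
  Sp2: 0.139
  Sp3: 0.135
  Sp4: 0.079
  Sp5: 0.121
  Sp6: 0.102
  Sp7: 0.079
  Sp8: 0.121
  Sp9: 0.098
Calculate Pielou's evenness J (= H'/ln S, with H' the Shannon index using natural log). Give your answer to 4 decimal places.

0.9914

H' = −Σ pᵢ ln pᵢ = −((-0.261006) + (-0.274286) + (-0.270335) + (-0.200526) + (-0.255548) + (-0.232844) + (-0.200526) + (-0.255548) + (-0.227633)) = 2.178252 (working shown to 6 dp, full precision carried).
With S = 9 species, ln S = 2.197225, so J = 2.178252/2.197225 = 0.991365, i.e. 0.9914 to 4 decimal places.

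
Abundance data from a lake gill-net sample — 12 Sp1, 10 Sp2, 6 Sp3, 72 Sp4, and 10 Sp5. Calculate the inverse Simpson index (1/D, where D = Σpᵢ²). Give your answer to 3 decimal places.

Total N = 12+10+6+72+10 = 110, so the proportions are 0.109091, 0.090909, 0.054545, 0.654545, 0.090909 (working shown to 6 dp, full precision carried).
D = 0.109091² + 0.090909² + 0.054545² + 0.654545² + 0.090909² = 0.011901 + 0.008264 + 0.002975 + 0.428430 + 0.008264 = 0.459835.
So 1/D = 2.17469, i.e. 2.175 to 3 decimal places.

2.175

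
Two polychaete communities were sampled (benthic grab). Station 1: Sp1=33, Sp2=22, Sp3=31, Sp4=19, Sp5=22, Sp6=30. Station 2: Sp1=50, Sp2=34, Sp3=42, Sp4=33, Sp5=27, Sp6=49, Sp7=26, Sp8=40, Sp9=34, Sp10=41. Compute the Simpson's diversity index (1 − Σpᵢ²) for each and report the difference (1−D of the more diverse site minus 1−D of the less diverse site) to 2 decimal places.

0.07

Station 1: N=157, proportions 0.2102, 0.1401, 0.1975, 0.121, 0.1401, 0.1911, giving 1−D = 0.8264 (working shown to 4 dp, full precision carried).
Station 2: N=376, proportions 0.133, 0.0904, 0.1117, 0.0878, 0.0718, 0.1303, 0.0691, 0.1064, 0.0904, 0.109, giving 1−D = 0.8957.
Difference = |0.8264 − 0.8957| = 0.0693, i.e. 0.07 to 2 decimal places.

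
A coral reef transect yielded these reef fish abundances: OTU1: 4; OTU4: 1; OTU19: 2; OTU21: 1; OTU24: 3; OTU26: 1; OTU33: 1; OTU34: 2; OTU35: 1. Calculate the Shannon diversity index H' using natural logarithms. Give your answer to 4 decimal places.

2.0467

Total N = 4+1+2+1+3+1+1+2+1 = 16, so the proportions are 0.25, 0.0625, 0.125, 0.0625, 0.1875, 0.0625, 0.0625, 0.125, 0.0625 (working shown to 6 dp, full precision carried).
Each pᵢ ln pᵢ term: 0.25×(-1.386294)=-0.346574, 0.0625×(-2.772589)=-0.173287, 0.125×(-2.079442)=-0.259930, 0.0625×(-2.772589)=-0.173287, 0.1875×(-1.673976)=-0.313871, 0.0625×(-2.772589)=-0.173287, 0.0625×(-2.772589)=-0.173287, 0.125×(-2.079442)=-0.259930, 0.0625×(-2.772589)=-0.173287.
Sum = -2.046739, so H' = 2.0467.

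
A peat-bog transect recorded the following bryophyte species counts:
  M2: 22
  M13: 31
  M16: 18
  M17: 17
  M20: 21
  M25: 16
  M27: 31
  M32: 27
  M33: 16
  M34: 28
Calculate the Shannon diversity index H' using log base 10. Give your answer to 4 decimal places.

0.9861

Total N = 22+31+18+17+21+16+31+27+16+28 = 227, so the proportions are 0.096916, 0.136564, 0.079295, 0.07489, 0.092511, 0.070485, 0.136564, 0.118943, 0.070485, 0.123348 (working shown to 6 dp, full precision carried).
Each pᵢ log₁₀ pᵢ term: 0.096916×(-1.013603)=-0.098235, 0.136564×(-0.864664)=-0.118082, 0.079295×(-1.100753)=-0.087284, 0.07489×(-1.125577)=-0.084294, 0.092511×(-1.033807)=-0.095638, 0.070485×(-1.151906)=-0.081192, 0.136564×(-0.864664)=-0.118082, 0.118943×(-0.924662)=-0.109982, 0.070485×(-1.151906)=-0.081192, 0.123348×(-0.908868)=-0.112107.
Sum = -0.986088, so H' = 0.9861.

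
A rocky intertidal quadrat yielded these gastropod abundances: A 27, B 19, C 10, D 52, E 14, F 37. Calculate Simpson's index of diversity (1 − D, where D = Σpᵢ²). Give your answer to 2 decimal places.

0.78

Total N = 27+19+10+52+14+37 = 159, so the proportions are 0.1698, 0.1195, 0.0629, 0.327, 0.0881, 0.2327 (working shown to 4 dp, full precision carried).
D = 0.1698² + 0.1195² + 0.0629² + 0.327² + 0.0881² + 0.2327² = 0.0288 + 0.0143 + 0.0040 + 0.1070 + 0.0078 + 0.0542 = 0.2159.
So 1 − D = 0.7841, i.e. 0.78 to 2 decimal places.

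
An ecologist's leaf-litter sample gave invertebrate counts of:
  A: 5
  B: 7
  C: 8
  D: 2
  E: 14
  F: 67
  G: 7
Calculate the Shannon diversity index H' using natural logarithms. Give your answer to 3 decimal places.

1.319

Total N = 5+7+8+2+14+67+7 = 110, so the proportions are 0.04545, 0.06364, 0.07273, 0.01818, 0.12727, 0.60909, 0.06364 (working shown to 5 dp, full precision carried).
Each pᵢ ln pᵢ term: 0.04545×(-3.09104)=-0.14050, 0.06364×(-2.75457)=-0.17529, 0.07273×(-2.62104)=-0.19062, 0.01818×(-4.00733)=-0.07286, 0.12727×(-2.06142)=-0.26236, 0.60909×(-0.49579)=-0.30198, 0.06364×(-2.75457)=-0.17529.
Sum = -1.31891, so H' = 1.319.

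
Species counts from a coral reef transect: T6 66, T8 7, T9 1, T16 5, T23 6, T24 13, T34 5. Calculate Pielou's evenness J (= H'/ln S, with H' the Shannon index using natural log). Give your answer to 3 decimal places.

0.634

Total N = 66+7+1+5+6+13+5 = 103, so the proportions are 0.64078, 0.06796, 0.00971, 0.04854, 0.05825, 0.12621, 0.04854 (working shown to 5 dp, full precision carried).
H' = −Σ pᵢ ln pᵢ = −((-0.28519) + (-0.18274) + (-0.04500) + (-0.14686) + (-0.16561) + (-0.26123) + (-0.14686)) = 1.23349.
With S = 7 species, ln S = 1.94591, so J = 1.23349/1.94591 = 0.63389, i.e. 0.634 to 3 decimal places.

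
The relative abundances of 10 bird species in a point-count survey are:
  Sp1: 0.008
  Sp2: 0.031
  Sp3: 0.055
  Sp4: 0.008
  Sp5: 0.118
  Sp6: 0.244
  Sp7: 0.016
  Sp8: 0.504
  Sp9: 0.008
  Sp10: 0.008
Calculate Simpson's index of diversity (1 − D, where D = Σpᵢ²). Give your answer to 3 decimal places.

D = 0.008² + 0.031² + 0.055² + 0.008² + 0.118² + 0.244² + 0.016² + 0.504² + 0.008² + 0.008² = 0.00006 + 0.00096 + 0.00302 + 0.00006 + 0.01392 + 0.05954 + 0.00026 + 0.25402 + 0.00006 + 0.00006 = 0.33197 (working shown to 5 dp, full precision carried).
So 1 − D = 0.66803, i.e. 0.668 to 3 decimal places.

0.668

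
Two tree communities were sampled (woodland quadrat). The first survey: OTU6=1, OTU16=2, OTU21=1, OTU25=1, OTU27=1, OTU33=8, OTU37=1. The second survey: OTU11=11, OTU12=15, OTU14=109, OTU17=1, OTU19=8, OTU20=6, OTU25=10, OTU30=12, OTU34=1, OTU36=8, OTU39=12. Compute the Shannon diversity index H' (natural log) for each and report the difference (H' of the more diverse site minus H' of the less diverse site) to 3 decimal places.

0.103

The first survey: N=15, proportions 0.066667, 0.133333, 0.066667, 0.066667, 0.066667, 0.533333, 0.066667, giving H' = 1.506595 (working shown to 6 dp, full precision carried).
The second survey: N=193, proportions 0.056995, 0.07772, 0.564767, 0.005181, 0.041451, 0.031088, 0.051813, 0.062176, 0.005181, 0.041451, 0.062176, giving H' = 1.609634.
Difference = |1.506595 − 1.609634| = 0.103039, i.e. 0.103 to 3 decimal places.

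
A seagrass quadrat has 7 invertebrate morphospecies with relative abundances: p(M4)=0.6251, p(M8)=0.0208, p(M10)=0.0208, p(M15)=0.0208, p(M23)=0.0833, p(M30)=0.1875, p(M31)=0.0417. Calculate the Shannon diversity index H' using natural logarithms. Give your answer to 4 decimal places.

Each pᵢ ln pᵢ term (working shown to 7 dp, full precision carried): 0.6251×(-0.4698436)=-0.2936993, 0.0208×(-3.8728023)=-0.0805543, 0.0208×(-3.8728023)=-0.0805543, 0.0208×(-3.8728023)=-0.0805543, 0.0833×(-2.4853067)=-0.2070261, 0.1875×(-1.6739764)=-0.3138706, 0.0417×(-3.1772542)=-0.1324915.
Sum = -1.1887503, so H' = 1.1888.

1.1888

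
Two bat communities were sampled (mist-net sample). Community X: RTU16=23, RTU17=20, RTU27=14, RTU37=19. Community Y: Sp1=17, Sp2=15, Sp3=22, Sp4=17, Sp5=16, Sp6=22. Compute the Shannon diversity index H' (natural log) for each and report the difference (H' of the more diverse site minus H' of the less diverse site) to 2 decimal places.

0.41

Community X: N=76, proportions 0.30263, 0.26316, 0.18421, 0.25, giving H' = 1.37123 (working shown to 5 dp, full precision carried).
Community Y: N=109, proportions 0.15596, 0.13761, 0.20183, 0.15596, 0.14679, 0.20183, giving H' = 1.78018.
Difference = |1.37123 − 1.78018| = 0.40895, i.e. 0.41 to 2 decimal places.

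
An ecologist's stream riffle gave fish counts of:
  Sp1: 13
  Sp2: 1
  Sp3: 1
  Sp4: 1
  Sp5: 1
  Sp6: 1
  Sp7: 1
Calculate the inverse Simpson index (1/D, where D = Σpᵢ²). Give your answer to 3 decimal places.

2.063

Total N = 13+1+1+1+1+1+1 = 19, so the proportions are 0.684211, 0.052632, 0.052632, 0.052632, 0.052632, 0.052632, 0.052632 (working shown to 6 dp, full precision carried).
D = 0.684211² + 0.052632² + 0.052632² + 0.052632² + 0.052632² + 0.052632² + 0.052632² = 0.468144 + 0.002770 + 0.002770 + 0.002770 + 0.002770 + 0.002770 + 0.002770 = 0.484765.
So 1/D = 2.06286, i.e. 2.063 to 3 decimal places.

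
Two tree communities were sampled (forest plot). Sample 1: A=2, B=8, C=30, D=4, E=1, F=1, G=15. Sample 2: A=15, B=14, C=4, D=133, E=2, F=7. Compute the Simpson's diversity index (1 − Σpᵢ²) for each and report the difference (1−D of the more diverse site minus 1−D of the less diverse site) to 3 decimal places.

Sample 1: N=61, proportions 0.03279, 0.13115, 0.4918, 0.06557, 0.01639, 0.01639, 0.2459, giving 1−D = 0.67455 (working shown to 5 dp, full precision carried).
Sample 2: N=175, proportions 0.08571, 0.08, 0.02286, 0.76, 0.01143, 0.04, giving 1−D = 0.40640.
Difference = |0.67455 − 0.40640| = 0.26815, i.e. 0.268 to 3 decimal places.

0.268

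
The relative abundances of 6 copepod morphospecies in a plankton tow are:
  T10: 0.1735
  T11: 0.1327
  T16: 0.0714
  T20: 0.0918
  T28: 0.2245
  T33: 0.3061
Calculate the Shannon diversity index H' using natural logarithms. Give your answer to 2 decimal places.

1.68

Each pᵢ ln pᵢ term (working shown to 4 dp, full precision carried): 0.1735×(-1.7516)=-0.3039, 0.1327×(-2.0197)=-0.2680, 0.0714×(-2.6395)=-0.1885, 0.0918×(-2.3881)=-0.2192, 0.2245×(-1.4939)=-0.3354, 0.3061×(-1.1838)=-0.3624.
Sum = -1.6773, so H' = 1.68.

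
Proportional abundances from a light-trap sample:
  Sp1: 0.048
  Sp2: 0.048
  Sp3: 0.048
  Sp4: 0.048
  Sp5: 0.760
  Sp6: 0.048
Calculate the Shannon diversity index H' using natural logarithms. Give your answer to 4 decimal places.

0.9373

Each pᵢ ln pᵢ term (working shown to 6 dp, full precision carried): 0.048×(-3.036554)=-0.145755, 0.048×(-3.036554)=-0.145755, 0.048×(-3.036554)=-0.145755, 0.048×(-3.036554)=-0.145755, 0.76×(-0.274437)=-0.208572, 0.048×(-3.036554)=-0.145755.
Sum = -0.937345, so H' = 0.9373.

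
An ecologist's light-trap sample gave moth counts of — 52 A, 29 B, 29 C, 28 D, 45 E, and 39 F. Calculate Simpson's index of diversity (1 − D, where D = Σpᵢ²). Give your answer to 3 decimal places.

Total N = 52+29+29+28+45+39 = 222, so the proportions are 0.23423, 0.13063, 0.13063, 0.12613, 0.2027, 0.17568 (working shown to 5 dp, full precision carried).
D = 0.23423² + 0.13063² + 0.13063² + 0.12613² + 0.2027² + 0.17568² = 0.05487 + 0.01706 + 0.01706 + 0.01591 + 0.04109 + 0.03086 = 0.17685.
So 1 − D = 0.82315, i.e. 0.823 to 3 decimal places.

0.823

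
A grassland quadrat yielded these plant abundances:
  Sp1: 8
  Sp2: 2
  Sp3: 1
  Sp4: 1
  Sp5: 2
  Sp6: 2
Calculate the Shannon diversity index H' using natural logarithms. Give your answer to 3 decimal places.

1.473

Total N = 8+2+1+1+2+2 = 16, so the proportions are 0.5, 0.125, 0.0625, 0.0625, 0.125, 0.125 (working shown to 5 dp, full precision carried).
Each pᵢ ln pᵢ term: 0.5×(-0.69315)=-0.34657, 0.125×(-2.07944)=-0.25993, 0.0625×(-2.77259)=-0.17329, 0.0625×(-2.77259)=-0.17329, 0.125×(-2.07944)=-0.25993, 0.125×(-2.07944)=-0.25993.
Sum = -1.47294, so H' = 1.473.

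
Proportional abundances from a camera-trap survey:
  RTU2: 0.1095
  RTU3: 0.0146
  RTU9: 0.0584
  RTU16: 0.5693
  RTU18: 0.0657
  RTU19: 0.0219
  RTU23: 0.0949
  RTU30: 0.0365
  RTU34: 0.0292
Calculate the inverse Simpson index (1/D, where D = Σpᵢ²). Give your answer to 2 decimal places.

D = 0.1095² + 0.0146² + 0.0584² + 0.5693² + 0.0657² + 0.0219² + 0.0949² + 0.0365² + 0.0292² = 0.01199 + 0.00021 + 0.00341 + 0.32410 + 0.00432 + 0.00048 + 0.00901 + 0.00133 + 0.00085 = 0.35570 (working shown to 5 dp, full precision carried).
So 1/D = 2.8113, i.e. 2.81 to 2 decimal places.

2.81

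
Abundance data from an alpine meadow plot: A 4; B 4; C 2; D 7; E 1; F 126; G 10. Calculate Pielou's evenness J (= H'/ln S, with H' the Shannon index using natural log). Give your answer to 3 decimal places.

Total N = 4+4+2+7+1+126+10 = 154, so the proportions are 0.02597, 0.02597, 0.01299, 0.04545, 0.00649, 0.81818, 0.06494 (working shown to 5 dp, full precision carried).
H' = −Σ pᵢ ln pᵢ = −((-0.09482) + (-0.09482) + (-0.05641) + (-0.14050) + (-0.03271) + (-0.16419) + (-0.17756)) = 0.76101.
With S = 7 species, ln S = 1.94591, so J = 0.76101/1.94591 = 0.39108, i.e. 0.391 to 3 decimal places.

0.391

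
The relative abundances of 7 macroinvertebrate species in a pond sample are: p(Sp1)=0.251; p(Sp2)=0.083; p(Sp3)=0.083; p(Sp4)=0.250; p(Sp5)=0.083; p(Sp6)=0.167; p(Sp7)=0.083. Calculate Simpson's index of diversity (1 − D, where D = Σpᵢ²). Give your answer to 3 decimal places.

D = 0.251² + 0.083² + 0.083² + 0.25² + 0.083² + 0.167² + 0.083² = 0.06300 + 0.00689 + 0.00689 + 0.06250 + 0.00689 + 0.02789 + 0.00689 = 0.18095 (working shown to 5 dp, full precision carried).
So 1 − D = 0.81905, i.e. 0.819 to 3 decimal places.

0.819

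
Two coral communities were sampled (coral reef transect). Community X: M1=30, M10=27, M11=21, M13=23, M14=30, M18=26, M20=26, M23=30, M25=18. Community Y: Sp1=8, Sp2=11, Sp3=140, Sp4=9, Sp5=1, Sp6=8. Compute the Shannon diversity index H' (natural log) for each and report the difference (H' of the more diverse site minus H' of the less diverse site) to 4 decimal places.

Community X: N=231, proportions 0.12987, 0.116883, 0.090909, 0.099567, 0.12987, 0.112554, 0.112554, 0.12987, 0.077922, giving H' = 2.184433 (working shown to 6 dp, full precision carried).
Community Y: N=177, proportions 0.045198, 0.062147, 0.79096, 0.050847, 0.00565, 0.045198, giving H' = 0.818789.
Difference = |2.184433 − 0.818789| = 1.365644, i.e. 1.3656 to 4 decimal places.

1.3656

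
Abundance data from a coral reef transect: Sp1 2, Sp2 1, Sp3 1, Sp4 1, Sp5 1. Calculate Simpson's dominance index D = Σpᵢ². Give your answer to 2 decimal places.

0.22

Total N = 2+1+1+1+1 = 6, so the proportions are 0.3333, 0.1667, 0.1667, 0.1667, 0.1667 (working shown to 4 dp, full precision carried).
D = 0.3333² + 0.1667² + 0.1667² + 0.1667² + 0.1667² = 0.1111 + 0.0278 + 0.0278 + 0.0278 + 0.0278 = 0.2222.
To 2 decimal places, D = 0.22.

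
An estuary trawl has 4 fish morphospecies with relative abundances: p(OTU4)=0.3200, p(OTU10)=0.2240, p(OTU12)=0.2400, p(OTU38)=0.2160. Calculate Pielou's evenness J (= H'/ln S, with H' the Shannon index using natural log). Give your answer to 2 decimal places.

H' = −Σ pᵢ ln pᵢ = −((-0.3646) + (-0.3351) + (-0.3425) + (-0.3310)) = 1.3733 (working shown to 4 dp, full precision carried).
With S = 4 species, ln S = 1.3863, so J = 1.3733/1.3863 = 0.9906, i.e. 0.99 to 2 decimal places.

0.99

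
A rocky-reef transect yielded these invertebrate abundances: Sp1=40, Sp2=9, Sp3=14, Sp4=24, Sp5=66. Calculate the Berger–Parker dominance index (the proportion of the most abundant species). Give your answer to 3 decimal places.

0.431

Total N = 40+9+14+24+66 = 153, so the proportions are 0.26144, 0.05882, 0.0915, 0.15686, 0.43137 (working shown to 5 dp, full precision carried).
The largest proportion is 0.43137, i.e. d = 0.431 to 3 decimal places.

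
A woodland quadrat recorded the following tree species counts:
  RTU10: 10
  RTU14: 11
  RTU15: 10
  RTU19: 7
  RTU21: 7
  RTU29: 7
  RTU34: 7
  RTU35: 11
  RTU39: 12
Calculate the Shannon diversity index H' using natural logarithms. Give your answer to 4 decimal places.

Total N = 10+11+10+7+7+7+7+11+12 = 82, so the proportions are 0.121951, 0.134146, 0.121951, 0.085366, 0.085366, 0.085366, 0.085366, 0.134146, 0.146341 (working shown to 6 dp, full precision carried).
Each pᵢ ln pᵢ term: 0.121951×(-2.104134)=-0.256602, 0.134146×(-2.008824)=-0.269476, 0.121951×(-2.104134)=-0.256602, 0.085366×(-2.460809)=-0.210069, 0.085366×(-2.460809)=-0.210069, 0.085366×(-2.460809)=-0.210069, 0.085366×(-2.460809)=-0.210069, 0.134146×(-2.008824)=-0.269476, 0.146341×(-1.921813)=-0.281241.
Sum = -2.173673, so H' = 2.1737.

2.1737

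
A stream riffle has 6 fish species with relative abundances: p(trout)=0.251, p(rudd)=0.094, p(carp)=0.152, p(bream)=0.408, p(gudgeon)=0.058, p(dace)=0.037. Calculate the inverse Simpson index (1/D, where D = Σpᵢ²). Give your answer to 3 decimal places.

3.757

D = 0.251² + 0.094² + 0.152² + 0.408² + 0.058² + 0.037² = 0.0630010 + 0.0088360 + 0.0231040 + 0.1664640 + 0.0033640 + 0.0013690 = 0.2661380 (working shown to 7 dp, full precision carried).
So 1/D = 3.75745, i.e. 3.757 to 3 decimal places.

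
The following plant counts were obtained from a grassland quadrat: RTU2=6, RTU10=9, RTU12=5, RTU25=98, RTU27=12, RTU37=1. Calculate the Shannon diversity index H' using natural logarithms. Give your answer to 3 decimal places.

0.923

Total N = 6+9+5+98+12+1 = 131, so the proportions are 0.0458, 0.0687, 0.03817, 0.74809, 0.0916, 0.00763 (working shown to 5 dp, full precision carried).
Each pᵢ ln pᵢ term: 0.0458×(-3.08344)=-0.14123, 0.0687×(-2.67797)=-0.18398, 0.03817×(-3.26576)=-0.12465, 0.74809×(-0.29023)=-0.21712, 0.0916×(-2.39029)=-0.21896, 0.00763×(-4.87520)=-0.03722.
Sum = -0.92315, so H' = 0.923.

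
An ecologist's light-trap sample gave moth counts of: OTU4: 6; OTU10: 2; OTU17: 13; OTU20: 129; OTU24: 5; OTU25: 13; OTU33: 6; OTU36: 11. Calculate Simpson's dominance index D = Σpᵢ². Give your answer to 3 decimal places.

0.503

Total N = 6+2+13+129+5+13+6+11 = 185, so the proportions are 0.03243, 0.01081, 0.07027, 0.6973, 0.02703, 0.07027, 0.03243, 0.05946 (working shown to 5 dp, full precision carried).
D = 0.03243² + 0.01081² + 0.07027² + 0.6973² + 0.02703² + 0.07027² + 0.03243² + 0.05946² = 0.00105 + 0.00012 + 0.00494 + 0.48622 + 0.00073 + 0.00494 + 0.00105 + 0.00354 = 0.50259.
To 3 decimal places, D = 0.503.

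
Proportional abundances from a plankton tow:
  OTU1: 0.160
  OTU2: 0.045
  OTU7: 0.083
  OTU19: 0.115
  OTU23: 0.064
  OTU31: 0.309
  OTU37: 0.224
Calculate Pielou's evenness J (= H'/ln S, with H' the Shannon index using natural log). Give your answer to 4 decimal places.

H' = −Σ pᵢ ln pᵢ = −((-0.293213) + (-0.139549) + (-0.206580) + (-0.248725) + (-0.175928) + (-0.362894) + (-0.335128)) = 1.762017 (working shown to 6 dp, full precision carried).
With S = 7 species, ln S = 1.945910, so J = 1.762017/1.945910 = 0.905498, i.e. 0.9055 to 4 decimal places.

0.9055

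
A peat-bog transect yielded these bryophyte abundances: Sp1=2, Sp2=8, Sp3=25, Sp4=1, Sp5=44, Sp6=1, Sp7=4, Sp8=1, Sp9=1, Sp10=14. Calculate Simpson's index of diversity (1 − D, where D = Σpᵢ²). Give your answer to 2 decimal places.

0.72

Total N = 2+8+25+1+44+1+4+1+1+14 = 101, so the proportions are 0.0198, 0.0792, 0.2475, 0.0099, 0.4356, 0.0099, 0.0396, 0.0099, 0.0099, 0.1386 (working shown to 4 dp, full precision carried).
D = 0.0198² + 0.0792² + 0.2475² + 0.0099² + 0.4356² + 0.0099² + 0.0396² + 0.0099² + 0.0099² + 0.1386² = 0.0004 + 0.0063 + 0.0613 + 0.0001 + 0.1898 + 0.0001 + 0.0016 + 0.0001 + 0.0001 + 0.0192 = 0.2789.
So 1 − D = 0.7211, i.e. 0.72 to 2 decimal places.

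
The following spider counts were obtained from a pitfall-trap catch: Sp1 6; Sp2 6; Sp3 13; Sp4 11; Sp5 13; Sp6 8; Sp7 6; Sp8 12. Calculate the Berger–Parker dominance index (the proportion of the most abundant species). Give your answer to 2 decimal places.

Total N = 6+6+13+11+13+8+6+12 = 75, so the proportions are 0.08, 0.08, 0.1733, 0.1467, 0.1733, 0.1067, 0.08, 0.16 (working shown to 4 dp, full precision carried).
The largest proportion is 0.1733, i.e. d = 0.17 to 2 decimal places.

0.17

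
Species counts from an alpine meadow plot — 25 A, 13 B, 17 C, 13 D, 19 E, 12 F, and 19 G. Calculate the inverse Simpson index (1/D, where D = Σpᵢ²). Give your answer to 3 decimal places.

Total N = 25+13+17+13+19+12+19 = 118, so the proportions are 0.2118644, 0.1101695, 0.1440678, 0.1101695, 0.1610169, 0.1016949, 0.1610169 (working shown to 7 dp, full precision carried).
D = 0.2118644² + 0.1101695² + 0.1440678² + 0.1101695² + 0.1610169² + 0.1016949² + 0.1610169² = 0.0448865 + 0.0121373 + 0.0207555 + 0.0121373 + 0.0259265 + 0.0103419 + 0.0259265 = 0.1521115.
So 1/D = 6.57413, i.e. 6.574 to 3 decimal places.

6.574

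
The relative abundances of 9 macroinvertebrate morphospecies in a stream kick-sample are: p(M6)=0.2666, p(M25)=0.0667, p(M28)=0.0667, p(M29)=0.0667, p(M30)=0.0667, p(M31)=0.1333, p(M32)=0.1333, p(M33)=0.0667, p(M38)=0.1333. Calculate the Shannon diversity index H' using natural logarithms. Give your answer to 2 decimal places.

Each pᵢ ln pᵢ term (working shown to 4 dp, full precision carried): 0.2666×(-1.3220)=-0.3524, 0.0667×(-2.7076)=-0.1806, 0.0667×(-2.7076)=-0.1806, 0.0667×(-2.7076)=-0.1806, 0.0667×(-2.7076)=-0.1806, 0.1333×(-2.0152)=-0.2686, 0.1333×(-2.0152)=-0.2686, 0.0667×(-2.7076)=-0.1806, 0.1333×(-2.0152)=-0.2686.
Sum = -2.0613, so H' = 2.06.

2.06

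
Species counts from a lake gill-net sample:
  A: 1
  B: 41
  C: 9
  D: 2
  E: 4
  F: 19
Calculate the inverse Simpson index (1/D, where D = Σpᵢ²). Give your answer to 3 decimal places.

Total N = 1+41+9+2+4+19 = 76, so the proportions are 0.013158, 0.539474, 0.118421, 0.026316, 0.052632, 0.25 (working shown to 6 dp, full precision carried).
D = 0.013158² + 0.539474² + 0.118421² + 0.026316² + 0.052632² + 0.25² = 0.000173 + 0.291032 + 0.014024 + 0.000693 + 0.002770 + 0.062500 = 0.371191.
So 1/D = 2.69403, i.e. 2.694 to 3 decimal places.

2.694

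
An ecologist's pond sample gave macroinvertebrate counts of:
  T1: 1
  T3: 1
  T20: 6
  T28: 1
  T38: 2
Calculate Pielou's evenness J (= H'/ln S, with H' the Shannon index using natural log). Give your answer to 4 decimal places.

0.8043

Total N = 1+1+6+1+2 = 11, so the proportions are 0.090909, 0.090909, 0.545455, 0.090909, 0.181818 (working shown to 6 dp, full precision carried).
H' = −Σ pᵢ ln pᵢ = −((-0.217990) + (-0.217990) + (-0.330620) + (-0.217990) + (-0.309954)) = 1.294545.
With S = 5 species, ln S = 1.609438, so J = 1.294545/1.609438 = 0.804346, i.e. 0.8043 to 4 decimal places.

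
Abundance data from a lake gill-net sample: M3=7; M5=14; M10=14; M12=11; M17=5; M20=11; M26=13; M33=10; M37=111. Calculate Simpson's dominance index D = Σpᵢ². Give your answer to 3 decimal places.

0.346

Total N = 7+14+14+11+5+11+13+10+111 = 196, so the proportions are 0.03571, 0.07143, 0.07143, 0.05612, 0.02551, 0.05612, 0.06633, 0.05102, 0.56633 (working shown to 5 dp, full precision carried).
D = 0.03571² + 0.07143² + 0.07143² + 0.05612² + 0.02551² + 0.05612² + 0.06633² + 0.05102² + 0.56633² = 0.00128 + 0.00510 + 0.00510 + 0.00315 + 0.00065 + 0.00315 + 0.00440 + 0.00260 + 0.32073 = 0.34616.
To 3 decimal places, D = 0.346.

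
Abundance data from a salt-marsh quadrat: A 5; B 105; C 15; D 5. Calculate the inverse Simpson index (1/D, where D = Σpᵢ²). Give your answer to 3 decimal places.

Total N = 5+105+15+5 = 130, so the proportions are 0.038462, 0.807692, 0.115385, 0.038462 (working shown to 6 dp, full precision carried).
D = 0.038462² + 0.807692² + 0.115385² + 0.038462² = 0.001479 + 0.652367 + 0.013314 + 0.001479 = 0.668639.
So 1/D = 1.49558, i.e. 1.496 to 3 decimal places.

1.496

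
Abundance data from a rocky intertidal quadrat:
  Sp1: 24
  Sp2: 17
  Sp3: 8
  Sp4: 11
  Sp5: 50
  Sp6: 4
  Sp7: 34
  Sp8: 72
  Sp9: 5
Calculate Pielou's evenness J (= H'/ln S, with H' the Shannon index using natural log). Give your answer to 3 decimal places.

Total N = 24+17+8+11+50+4+34+72+5 = 225, so the proportions are 0.10667, 0.07556, 0.03556, 0.04889, 0.22222, 0.01778, 0.15111, 0.32, 0.02222 (working shown to 5 dp, full precision carried).
H' = −Σ pᵢ ln pᵢ = −((-0.23872) + (-0.19515) + (-0.11864) + (-0.14756) + (-0.33424) + (-0.07164) + (-0.28556) + (-0.36462) + (-0.08459)) = 1.84072.
With S = 9 species, ln S = 2.19722, so J = 1.84072/2.19722 = 0.83775, i.e. 0.838 to 3 decimal places.

0.838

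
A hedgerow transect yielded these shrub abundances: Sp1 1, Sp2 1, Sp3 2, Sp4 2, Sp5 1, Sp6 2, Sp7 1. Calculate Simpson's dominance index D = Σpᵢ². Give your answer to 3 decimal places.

Total N = 1+1+2+2+1+2+1 = 10, so the proportions are 0.1, 0.1, 0.2, 0.2, 0.1, 0.2, 0.1 (working shown to 5 dp, full precision carried).
D = 0.1² + 0.1² + 0.2² + 0.2² + 0.1² + 0.2² + 0.1² = 0.01000 + 0.01000 + 0.04000 + 0.04000 + 0.01000 + 0.04000 + 0.01000 = 0.16000.
To 3 decimal places, D = 0.160.

0.160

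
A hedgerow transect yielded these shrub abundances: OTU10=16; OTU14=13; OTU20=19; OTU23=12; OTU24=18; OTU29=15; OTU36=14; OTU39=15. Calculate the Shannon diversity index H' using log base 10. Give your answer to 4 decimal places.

Total N = 16+13+19+12+18+15+14+15 = 122, so the proportions are 0.131148, 0.106557, 0.155738, 0.098361, 0.147541, 0.122951, 0.114754, 0.122951 (working shown to 6 dp, full precision carried).
Each pᵢ log₁₀ pᵢ term: 0.131148×(-0.882240)=-0.115704, 0.106557×(-0.972416)=-0.103618, 0.155738×(-0.807606)=-0.125775, 0.098361×(-1.007179)=-0.099067, 0.147541×(-0.831087)=-0.122619, 0.122951×(-0.910269)=-0.111918, 0.114754×(-0.940232)=-0.107895, 0.122951×(-0.910269)=-0.111918.
Sum = -0.898515, so H' = 0.8985.

0.8985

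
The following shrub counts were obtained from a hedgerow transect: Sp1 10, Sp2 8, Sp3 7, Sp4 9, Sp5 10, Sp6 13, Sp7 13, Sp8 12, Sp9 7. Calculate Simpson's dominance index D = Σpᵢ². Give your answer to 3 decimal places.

Total N = 10+8+7+9+10+13+13+12+7 = 89, so the proportions are 0.11236, 0.08989, 0.07865, 0.10112, 0.11236, 0.14607, 0.14607, 0.13483, 0.07865 (working shown to 5 dp, full precision carried).
D = 0.11236² + 0.08989² + 0.07865² + 0.10112² + 0.11236² + 0.14607² + 0.14607² + 0.13483² + 0.07865² = 0.01262 + 0.00808 + 0.00619 + 0.01023 + 0.01262 + 0.02134 + 0.02134 + 0.01818 + 0.00619 = 0.11678.
To 3 decimal places, D = 0.117.

0.117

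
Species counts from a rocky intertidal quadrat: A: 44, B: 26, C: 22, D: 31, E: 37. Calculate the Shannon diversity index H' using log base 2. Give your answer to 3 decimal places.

2.279

Total N = 44+26+22+31+37 = 160, so the proportions are 0.275, 0.1625, 0.1375, 0.19375, 0.23125 (working shown to 5 dp, full precision carried).
Each pᵢ log₂ pᵢ term: 0.275×(-1.86250)=-0.51219, 0.1625×(-2.62149)=-0.42599, 0.1375×(-2.86250)=-0.39359, 0.19375×(-2.36773)=-0.45875, 0.23125×(-2.11247)=-0.48851.
Sum = -2.27903, so H' = 2.279.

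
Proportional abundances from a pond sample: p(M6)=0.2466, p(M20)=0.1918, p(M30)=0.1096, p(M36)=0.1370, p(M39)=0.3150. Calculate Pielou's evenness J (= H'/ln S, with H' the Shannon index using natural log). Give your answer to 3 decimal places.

H' = −Σ pᵢ ln pᵢ = −((-0.34524) + (-0.31672) + (-0.24232) + (-0.27233) + (-0.36388)) = 1.54048 (working shown to 5 dp, full precision carried).
With S = 5 species, ln S = 1.60944, so J = 1.54048/1.60944 = 0.95715, i.e. 0.957 to 3 decimal places.

0.957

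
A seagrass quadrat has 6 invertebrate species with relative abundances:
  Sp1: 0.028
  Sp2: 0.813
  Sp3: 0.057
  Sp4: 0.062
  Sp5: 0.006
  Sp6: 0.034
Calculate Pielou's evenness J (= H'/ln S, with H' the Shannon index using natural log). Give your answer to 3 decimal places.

H' = −Σ pᵢ ln pᵢ = −((-0.10012) + (-0.16831) + (-0.16329) + (-0.17240) + (-0.03070) + (-0.11497)) = 0.74978 (working shown to 5 dp, full precision carried).
With S = 6 species, ln S = 1.79176, so J = 0.74978/1.79176 = 0.41846, i.e. 0.418 to 3 decimal places.

0.418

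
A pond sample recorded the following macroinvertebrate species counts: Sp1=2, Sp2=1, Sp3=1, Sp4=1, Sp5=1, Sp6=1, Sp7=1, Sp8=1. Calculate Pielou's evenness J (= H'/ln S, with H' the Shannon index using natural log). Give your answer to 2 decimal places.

0.98

Total N = 2+1+1+1+1+1+1+1 = 9, so the proportions are 0.2222, 0.1111, 0.1111, 0.1111, 0.1111, 0.1111, 0.1111, 0.1111 (working shown to 4 dp, full precision carried).
H' = −Σ pᵢ ln pᵢ = −((-0.3342) + (-0.2441) + (-0.2441) + (-0.2441) + (-0.2441) + (-0.2441) + (-0.2441) + (-0.2441)) = 2.0432.
With S = 8 species, ln S = 2.0794, so J = 2.0432/2.0794 = 0.9826, i.e. 0.98 to 2 decimal places.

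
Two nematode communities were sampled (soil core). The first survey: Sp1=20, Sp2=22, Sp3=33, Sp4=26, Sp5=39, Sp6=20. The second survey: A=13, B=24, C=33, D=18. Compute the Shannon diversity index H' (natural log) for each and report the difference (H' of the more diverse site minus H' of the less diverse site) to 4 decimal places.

0.4284

The first survey: N=160, proportions 0.125, 0.1375, 0.20625, 0.1625, 0.24375, 0.125, giving H' = 1.757634 (working shown to 6 dp, full precision carried).
The second survey: N=88, proportions 0.147727, 0.272727, 0.375, 0.204545, giving H' = 1.329279.
Difference = |1.757634 − 1.329279| = 0.428355, i.e. 0.4284 to 4 decimal places.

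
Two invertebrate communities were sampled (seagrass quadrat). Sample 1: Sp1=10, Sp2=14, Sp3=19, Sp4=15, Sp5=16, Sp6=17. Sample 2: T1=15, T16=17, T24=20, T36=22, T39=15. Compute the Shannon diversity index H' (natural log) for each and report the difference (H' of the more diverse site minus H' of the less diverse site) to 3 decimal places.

0.177

Sample 1: N=91, proportions 0.10989, 0.153846, 0.208791, 0.164835, 0.175824, 0.186813, giving H' = 1.773895 (working shown to 6 dp, full precision carried).
Sample 2: N=89, proportions 0.168539, 0.191011, 0.224719, 0.247191, 0.168539, giving H' = 1.597359.
Difference = |1.773895 − 1.597359| = 0.176536, i.e. 0.177 to 3 decimal places.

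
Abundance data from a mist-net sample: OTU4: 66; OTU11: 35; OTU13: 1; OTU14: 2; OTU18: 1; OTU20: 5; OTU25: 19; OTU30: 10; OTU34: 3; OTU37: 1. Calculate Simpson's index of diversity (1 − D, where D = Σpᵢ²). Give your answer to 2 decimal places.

0.70

Total N = 66+35+1+2+1+5+19+10+3+1 = 143, so the proportions are 0.4615, 0.2448, 0.007, 0.014, 0.007, 0.035, 0.1329, 0.0699, 0.021, 0.007 (working shown to 4 dp, full precision carried).
D = 0.4615² + 0.2448² + 0.007² + 0.014² + 0.007² + 0.035² + 0.1329² + 0.0699² + 0.021² + 0.007² = 0.2130 + 0.0599 + 0.0000 + 0.0002 + 0.0000 + 0.0012 + 0.0177 + 0.0049 + 0.0004 + 0.0000 = 0.2975.
So 1 − D = 0.7025, i.e. 0.70 to 2 decimal places.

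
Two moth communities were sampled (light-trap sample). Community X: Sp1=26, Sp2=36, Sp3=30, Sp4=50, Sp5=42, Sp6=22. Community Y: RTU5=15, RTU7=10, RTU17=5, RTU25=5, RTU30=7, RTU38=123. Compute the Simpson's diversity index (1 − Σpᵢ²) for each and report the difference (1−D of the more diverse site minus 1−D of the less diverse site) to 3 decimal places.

Community X: N=206, proportions 0.1262136, 0.1747573, 0.1456311, 0.2427184, 0.2038835, 0.1067961, giving 1−D = 0.8204355 (working shown to 7 dp, full precision carried).
Community Y: N=165, proportions 0.0909091, 0.0606061, 0.030303, 0.030303, 0.0424242, 0.7454545, giving 1−D = 0.4287236.
Difference = |0.8204355 − 0.4287236| = 0.3917119, i.e. 0.392 to 3 decimal places.

0.392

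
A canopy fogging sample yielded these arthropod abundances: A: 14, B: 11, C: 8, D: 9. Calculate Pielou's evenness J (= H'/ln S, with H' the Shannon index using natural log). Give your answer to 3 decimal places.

0.983

Total N = 14+11+8+9 = 42, so the proportions are 0.33333, 0.2619, 0.19048, 0.21429 (working shown to 5 dp, full precision carried).
H' = −Σ pᵢ ln pᵢ = −((-0.36620) + (-0.35089) + (-0.31585) + (-0.33010)) = 1.36305.
With S = 4 species, ln S = 1.38629, so J = 1.36305/1.38629 = 0.98323, i.e. 0.983 to 3 decimal places.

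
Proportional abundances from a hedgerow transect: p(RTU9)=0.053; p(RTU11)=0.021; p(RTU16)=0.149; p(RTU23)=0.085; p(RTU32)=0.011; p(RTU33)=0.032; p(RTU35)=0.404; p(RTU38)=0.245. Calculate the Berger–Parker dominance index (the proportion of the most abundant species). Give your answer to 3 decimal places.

0.404

The largest proportion is 0.404, i.e. d = 0.404 to 3 decimal places.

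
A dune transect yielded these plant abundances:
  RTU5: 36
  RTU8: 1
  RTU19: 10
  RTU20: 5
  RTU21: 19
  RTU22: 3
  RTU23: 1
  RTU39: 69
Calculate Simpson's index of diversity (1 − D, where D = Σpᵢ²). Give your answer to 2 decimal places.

0.68

Total N = 36+1+10+5+19+3+1+69 = 144, so the proportions are 0.25, 0.0069, 0.0694, 0.0347, 0.1319, 0.0208, 0.0069, 0.4792 (working shown to 4 dp, full precision carried).
D = 0.25² + 0.0069² + 0.0694² + 0.0347² + 0.1319² + 0.0208² + 0.0069² + 0.4792² = 0.0625 + 0.0000 + 0.0048 + 0.0012 + 0.0174 + 0.0004 + 0.0000 + 0.2296 = 0.3161.
So 1 − D = 0.6839, i.e. 0.68 to 2 decimal places.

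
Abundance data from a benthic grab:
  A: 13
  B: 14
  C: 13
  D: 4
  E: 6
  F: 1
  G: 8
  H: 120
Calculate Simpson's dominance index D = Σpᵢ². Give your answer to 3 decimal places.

0.470

Total N = 13+14+13+4+6+1+8+120 = 179, so the proportions are 0.07263, 0.07821, 0.07263, 0.02235, 0.03352, 0.00559, 0.04469, 0.67039 (working shown to 5 dp, full precision carried).
D = 0.07263² + 0.07821² + 0.07263² + 0.02235² + 0.03352² + 0.00559² + 0.04469² + 0.67039² = 0.00527 + 0.00612 + 0.00527 + 0.00050 + 0.00112 + 0.00003 + 0.00200 + 0.44942 = 0.46974.
To 3 decimal places, D = 0.470.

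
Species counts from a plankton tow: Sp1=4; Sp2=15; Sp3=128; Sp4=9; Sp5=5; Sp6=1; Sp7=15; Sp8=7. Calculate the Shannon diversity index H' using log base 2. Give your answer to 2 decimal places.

Total N = 4+15+128+9+5+1+15+7 = 184, so the proportions are 0.0217, 0.0815, 0.6957, 0.0489, 0.0272, 0.0054, 0.0815, 0.038 (working shown to 4 dp, full precision carried).
Each pᵢ log₂ pᵢ term: 0.0217×(-5.5236)=-0.1201, 0.0815×(-3.6167)=-0.2948, 0.6957×(-0.5236)=-0.3642, 0.0489×(-4.3536)=-0.2129, 0.0272×(-5.2016)=-0.1413, 0.0054×(-7.5236)=-0.0409, 0.0815×(-3.6167)=-0.2948, 0.038×(-4.7162)=-0.1794.
Sum = -1.6486, so H' = 1.65.

1.65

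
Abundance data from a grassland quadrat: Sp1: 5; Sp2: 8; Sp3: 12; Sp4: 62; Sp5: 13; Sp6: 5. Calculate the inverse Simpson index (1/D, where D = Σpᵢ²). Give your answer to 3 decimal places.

Total N = 5+8+12+62+13+5 = 105, so the proportions are 0.047619, 0.07619, 0.114286, 0.590476, 0.12381, 0.047619 (working shown to 6 dp, full precision carried).
D = 0.047619² + 0.07619² + 0.114286² + 0.590476² + 0.12381² + 0.047619² = 0.002268 + 0.005805 + 0.013061 + 0.348662 + 0.015329 + 0.002268 = 0.387392.
So 1/D = 2.58136, i.e. 2.581 to 3 decimal places.

2.581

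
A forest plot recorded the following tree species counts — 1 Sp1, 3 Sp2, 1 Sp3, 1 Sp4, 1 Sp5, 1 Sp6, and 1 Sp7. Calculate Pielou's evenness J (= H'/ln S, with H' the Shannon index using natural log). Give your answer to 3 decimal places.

0.941

Total N = 1+3+1+1+1+1+1 = 9, so the proportions are 0.11111, 0.33333, 0.11111, 0.11111, 0.11111, 0.11111, 0.11111 (working shown to 5 dp, full precision carried).
H' = −Σ pᵢ ln pᵢ = −((-0.24414) + (-0.36620) + (-0.24414) + (-0.24414) + (-0.24414) + (-0.24414) + (-0.24414)) = 1.83102.
With S = 7 species, ln S = 1.94591, so J = 1.83102/1.94591 = 0.94096, i.e. 0.941 to 3 decimal places.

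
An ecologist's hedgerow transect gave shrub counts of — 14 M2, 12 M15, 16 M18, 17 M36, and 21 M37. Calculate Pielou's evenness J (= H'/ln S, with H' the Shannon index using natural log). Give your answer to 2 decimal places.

Total N = 14+12+16+17+21 = 80, so the proportions are 0.175, 0.15, 0.2, 0.2125, 0.2625 (working shown to 4 dp, full precision carried).
H' = −Σ pᵢ ln pᵢ = −((-0.3050) + (-0.2846) + (-0.3219) + (-0.3291) + (-0.3511)) = 1.5917.
With S = 5 species, ln S = 1.6094, so J = 1.5917/1.6094 = 0.9890, i.e. 0.99 to 2 decimal places.

0.99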